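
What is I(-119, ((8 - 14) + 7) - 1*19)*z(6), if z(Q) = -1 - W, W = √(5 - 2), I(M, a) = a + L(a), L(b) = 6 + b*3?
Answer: 66 + 66*√3 ≈ 180.32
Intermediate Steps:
L(b) = 6 + 3*b
I(M, a) = 6 + 4*a (I(M, a) = a + (6 + 3*a) = 6 + 4*a)
W = √3 ≈ 1.7320
z(Q) = -1 - √3
I(-119, ((8 - 14) + 7) - 1*19)*z(6) = (6 + 4*(((8 - 14) + 7) - 1*19))*(-1 - √3) = (6 + 4*((-6 + 7) - 19))*(-1 - √3) = (6 + 4*(1 - 19))*(-1 - √3) = (6 + 4*(-18))*(-1 - √3) = (6 - 72)*(-1 - √3) = -66*(-1 - √3) = 66 + 66*√3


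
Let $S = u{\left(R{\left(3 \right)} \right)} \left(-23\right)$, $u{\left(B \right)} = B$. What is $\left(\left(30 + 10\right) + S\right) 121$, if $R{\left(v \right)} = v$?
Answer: $-3509$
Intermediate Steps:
$S = -69$ ($S = 3 \left(-23\right) = -69$)
$\left(\left(30 + 10\right) + S\right) 121 = \left(\left(30 + 10\right) - 69\right) 121 = \left(40 - 69\right) 121 = \left(-29\right) 121 = -3509$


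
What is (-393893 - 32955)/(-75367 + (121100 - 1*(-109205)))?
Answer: -213424/77469 ≈ -2.7550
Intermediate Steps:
(-393893 - 32955)/(-75367 + (121100 - 1*(-109205))) = -426848/(-75367 + (121100 + 109205)) = -426848/(-75367 + 230305) = -426848/154938 = -426848*1/154938 = -213424/77469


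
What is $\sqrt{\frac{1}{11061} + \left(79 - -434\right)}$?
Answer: $\frac{\sqrt{6973707326}}{3687} \approx 22.65$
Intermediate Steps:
$\sqrt{\frac{1}{11061} + \left(79 - -434\right)} = \sqrt{\frac{1}{11061} + \left(79 + 434\right)} = \sqrt{\frac{1}{11061} + 513} = \sqrt{\frac{5674294}{11061}} = \frac{\sqrt{6973707326}}{3687}$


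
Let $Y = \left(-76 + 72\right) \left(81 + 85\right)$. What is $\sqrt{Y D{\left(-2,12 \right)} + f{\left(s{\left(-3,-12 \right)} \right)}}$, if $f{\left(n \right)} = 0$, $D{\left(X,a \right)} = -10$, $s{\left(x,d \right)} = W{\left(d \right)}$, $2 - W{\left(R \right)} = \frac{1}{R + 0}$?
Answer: $4 \sqrt{415} \approx 81.486$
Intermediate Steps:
$W{\left(R \right)} = 2 - \frac{1}{R}$ ($W{\left(R \right)} = 2 - \frac{1}{R + 0} = 2 - \frac{1}{R}$)
$s{\left(x,d \right)} = 2 - \frac{1}{d}$
$Y = -664$ ($Y = \left(-4\right) 166 = -664$)
$\sqrt{Y D{\left(-2,12 \right)} + f{\left(s{\left(-3,-12 \right)} \right)}} = \sqrt{\left(-664\right) \left(-10\right) + 0} = \sqrt{6640 + 0} = \sqrt{6640} = 4 \sqrt{415}$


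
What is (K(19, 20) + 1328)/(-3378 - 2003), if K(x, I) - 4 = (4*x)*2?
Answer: -1484/5381 ≈ -0.27578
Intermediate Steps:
K(x, I) = 4 + 8*x (K(x, I) = 4 + (4*x)*2 = 4 + 8*x)
(K(19, 20) + 1328)/(-3378 - 2003) = ((4 + 8*19) + 1328)/(-3378 - 2003) = ((4 + 152) + 1328)/(-5381) = (156 + 1328)*(-1/5381) = 1484*(-1/5381) = -1484/5381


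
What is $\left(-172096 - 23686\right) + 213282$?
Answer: $17500$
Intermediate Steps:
$\left(-172096 - 23686\right) + 213282 = -195782 + 213282 = 17500$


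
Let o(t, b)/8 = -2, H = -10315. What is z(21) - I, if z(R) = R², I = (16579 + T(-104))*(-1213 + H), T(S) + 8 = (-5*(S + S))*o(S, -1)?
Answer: -794991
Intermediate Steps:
o(t, b) = -16 (o(t, b) = 8*(-2) = -16)
T(S) = -8 + 160*S (T(S) = -8 - 5*(S + S)*(-16) = -8 - 10*S*(-16) = -8 + 160*S)
I = 795432 (I = (16579 + (-8 + 160*(-104)))*(-1213 - 10315) = (16579 + (-8 - 16640))*(-11528) = (16579 - 16648)*(-11528) = -69*(-11528) = 795432)
z(21) - I = 21² - 1*795432 = 441 - 795432 = -794991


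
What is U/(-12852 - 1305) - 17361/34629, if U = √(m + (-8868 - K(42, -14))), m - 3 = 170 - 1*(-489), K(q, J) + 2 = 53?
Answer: -5787/11543 - I*√8257/14157 ≈ -0.50134 - 0.0064186*I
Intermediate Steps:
K(q, J) = 51 (K(q, J) = -2 + 53 = 51)
m = 662 (m = 3 + (170 - 1*(-489)) = 3 + (170 + 489) = 3 + 659 = 662)
U = I*√8257 (U = √(662 + (-8868 - 1*51)) = √(662 + (-8868 - 51)) = √(662 - 8919) = √(-8257) = I*√8257 ≈ 90.868*I)
U/(-12852 - 1305) - 17361/34629 = (I*√8257)/(-12852 - 1305) - 17361/34629 = (I*√8257)/(-14157) - 17361*1/34629 = (I*√8257)*(-1/14157) - 5787/11543 = -I*√8257/14157 - 5787/11543 = -5787/11543 - I*√8257/14157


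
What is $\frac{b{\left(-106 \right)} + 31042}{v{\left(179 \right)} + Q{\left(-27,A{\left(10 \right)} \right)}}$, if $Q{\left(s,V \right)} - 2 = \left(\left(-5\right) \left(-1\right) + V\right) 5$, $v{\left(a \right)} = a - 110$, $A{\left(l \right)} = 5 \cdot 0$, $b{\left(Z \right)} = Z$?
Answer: $\frac{1289}{4} \approx 322.25$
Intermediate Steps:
$A{\left(l \right)} = 0$
$v{\left(a \right)} = -110 + a$ ($v{\left(a \right)} = a - 110 = -110 + a$)
$Q{\left(s,V \right)} = 27 + 5 V$ ($Q{\left(s,V \right)} = 2 + \left(\left(-5\right) \left(-1\right) + V\right) 5 = 2 + \left(5 + V\right) 5 = 2 + \left(25 + 5 V\right) = 27 + 5 V$)
$\frac{b{\left(-106 \right)} + 31042}{v{\left(179 \right)} + Q{\left(-27,A{\left(10 \right)} \right)}} = \frac{-106 + 31042}{\left(-110 + 179\right) + \left(27 + 5 \cdot 0\right)} = \frac{30936}{69 + \left(27 + 0\right)} = \frac{30936}{69 + 27} = \frac{30936}{96} = 30936 \cdot \frac{1}{96} = \frac{1289}{4}$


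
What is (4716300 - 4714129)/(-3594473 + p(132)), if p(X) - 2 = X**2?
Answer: -2171/3577047 ≈ -0.00060693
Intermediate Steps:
p(X) = 2 + X**2
(4716300 - 4714129)/(-3594473 + p(132)) = (4716300 - 4714129)/(-3594473 + (2 + 132**2)) = 2171/(-3594473 + (2 + 17424)) = 2171/(-3594473 + 17426) = 2171/(-3577047) = 2171*(-1/3577047) = -2171/3577047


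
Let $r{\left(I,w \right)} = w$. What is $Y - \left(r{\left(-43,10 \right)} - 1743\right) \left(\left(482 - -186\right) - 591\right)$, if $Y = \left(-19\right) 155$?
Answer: $130496$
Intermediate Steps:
$Y = -2945$
$Y - \left(r{\left(-43,10 \right)} - 1743\right) \left(\left(482 - -186\right) - 591\right) = -2945 - \left(10 - 1743\right) \left(\left(482 - -186\right) - 591\right) = -2945 - - 1733 \left(\left(482 + 186\right) - 591\right) = -2945 - - 1733 \left(668 - 591\right) = -2945 - \left(-1733\right) 77 = -2945 - -133441 = -2945 + 133441 = 130496$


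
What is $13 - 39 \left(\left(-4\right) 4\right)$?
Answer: $637$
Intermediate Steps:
$13 - 39 \left(\left(-4\right) 4\right) = 13 - -624 = 13 + 624 = 637$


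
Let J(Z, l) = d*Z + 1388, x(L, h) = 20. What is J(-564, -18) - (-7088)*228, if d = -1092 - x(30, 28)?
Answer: 2244620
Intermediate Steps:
d = -1112 (d = -1092 - 1*20 = -1092 - 20 = -1112)
J(Z, l) = 1388 - 1112*Z (J(Z, l) = -1112*Z + 1388 = 1388 - 1112*Z)
J(-564, -18) - (-7088)*228 = (1388 - 1112*(-564)) - (-7088)*228 = (1388 + 627168) - 1*(-1616064) = 628556 + 1616064 = 2244620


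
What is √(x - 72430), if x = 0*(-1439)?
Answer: I*√72430 ≈ 269.13*I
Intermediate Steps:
x = 0
√(x - 72430) = √(0 - 72430) = √(-72430) = I*√72430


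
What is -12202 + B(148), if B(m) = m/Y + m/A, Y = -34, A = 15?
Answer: -3110104/255 ≈ -12196.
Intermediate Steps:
B(m) = 19*m/510 (B(m) = m/(-34) + m/15 = m*(-1/34) + m*(1/15) = -m/34 + m/15 = 19*m/510)
-12202 + B(148) = -12202 + (19/510)*148 = -12202 + 1406/255 = -3110104/255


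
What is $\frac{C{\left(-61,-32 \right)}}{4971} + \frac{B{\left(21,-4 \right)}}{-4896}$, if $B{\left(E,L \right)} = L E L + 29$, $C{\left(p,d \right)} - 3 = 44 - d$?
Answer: $- \frac{475877}{8112672} \approx -0.058658$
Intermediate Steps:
$C{\left(p,d \right)} = 47 - d$ ($C{\left(p,d \right)} = 3 - \left(-44 + d\right) = 47 - d$)
$B{\left(E,L \right)} = 29 + E L^{2}$ ($B{\left(E,L \right)} = E L L + 29 = E L^{2} + 29 = 29 + E L^{2}$)
$\frac{C{\left(-61,-32 \right)}}{4971} + \frac{B{\left(21,-4 \right)}}{-4896} = \frac{47 - -32}{4971} + \frac{29 + 21 \left(-4\right)^{2}}{-4896} = \left(47 + 32\right) \frac{1}{4971} + \left(29 + 21 \cdot 16\right) \left(- \frac{1}{4896}\right) = 79 \cdot \frac{1}{4971} + \left(29 + 336\right) \left(- \frac{1}{4896}\right) = \frac{79}{4971} + 365 \left(- \frac{1}{4896}\right) = \frac{79}{4971} - \frac{365}{4896} = - \frac{475877}{8112672}$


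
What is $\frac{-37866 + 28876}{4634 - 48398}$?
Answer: $\frac{4495}{21882} \approx 0.20542$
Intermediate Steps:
$\frac{-37866 + 28876}{4634 - 48398} = - \frac{8990}{-43764} = \left(-8990\right) \left(- \frac{1}{43764}\right) = \frac{4495}{21882}$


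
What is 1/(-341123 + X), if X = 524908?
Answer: 1/183785 ≈ 5.4411e-6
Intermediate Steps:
1/(-341123 + X) = 1/(-341123 + 524908) = 1/183785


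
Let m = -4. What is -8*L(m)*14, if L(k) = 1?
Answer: -112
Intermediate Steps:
-8*L(m)*14 = -8*1*14 = -8*14 = -112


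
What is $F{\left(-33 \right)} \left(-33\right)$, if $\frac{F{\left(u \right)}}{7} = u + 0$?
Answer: $7623$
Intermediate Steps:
$F{\left(u \right)} = 7 u$ ($F{\left(u \right)} = 7 \left(u + 0\right) = 7 u$)
$F{\left(-33 \right)} \left(-33\right) = 7 \left(-33\right) \left(-33\right) = \left(-231\right) \left(-33\right) = 7623$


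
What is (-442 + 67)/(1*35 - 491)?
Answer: 125/152 ≈ 0.82237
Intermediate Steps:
(-442 + 67)/(1*35 - 491) = -375/(35 - 491) = -375/(-456) = -375*(-1/456) = 125/152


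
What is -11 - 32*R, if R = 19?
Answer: -619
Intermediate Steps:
-11 - 32*R = -11 - 32*19 = -11 - 608 = -619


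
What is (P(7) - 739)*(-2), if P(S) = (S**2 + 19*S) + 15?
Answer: 1084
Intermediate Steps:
P(S) = 15 + S**2 + 19*S
(P(7) - 739)*(-2) = ((15 + 7**2 + 19*7) - 739)*(-2) = ((15 + 49 + 133) - 739)*(-2) = (197 - 739)*(-2) = -542*(-2) = 1084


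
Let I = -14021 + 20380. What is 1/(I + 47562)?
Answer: 1/53921 ≈ 1.8546e-5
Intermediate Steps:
I = 6359
1/(I + 47562) = 1/(6359 + 47562) = 1/53921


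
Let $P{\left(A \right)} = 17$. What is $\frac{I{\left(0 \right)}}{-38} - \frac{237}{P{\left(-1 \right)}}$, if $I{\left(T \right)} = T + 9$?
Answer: $- \frac{9159}{646} \approx -14.178$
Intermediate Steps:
$I{\left(T \right)} = 9 + T$
$\frac{I{\left(0 \right)}}{-38} - \frac{237}{P{\left(-1 \right)}} = \frac{9 + 0}{-38} - \frac{237}{17} = 9 \left(- \frac{1}{38}\right) - \frac{237}{17} = - \frac{9}{38} - \frac{237}{17} = - \frac{9159}{646}$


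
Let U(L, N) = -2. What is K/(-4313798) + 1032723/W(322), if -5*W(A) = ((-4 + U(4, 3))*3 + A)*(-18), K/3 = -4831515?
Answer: 65362883655/69020768 ≈ 947.00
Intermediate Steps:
K = -14494545 (K = 3*(-4831515) = -14494545)
W(A) = -324/5 + 18*A/5 (W(A) = -((-4 - 2)*3 + A)*(-18)/5 = -(-6*3 + A)*(-18)/5 = -(-18 + A)*(-18)/5 = -(324 - 18*A)/5 = -324/5 + 18*A/5)
K/(-4313798) + 1032723/W(322) = -14494545/(-4313798) + 1032723/(-324/5 + (18/5)*322) = -14494545*(-1/4313798) + 1032723/(-324/5 + 5796/5) = 14494545/4313798 + 1032723/(5472/5) = 14494545/4313798 + 1032723*(5/5472) = 14494545/4313798 + 573735/608 = 65362883655/69020768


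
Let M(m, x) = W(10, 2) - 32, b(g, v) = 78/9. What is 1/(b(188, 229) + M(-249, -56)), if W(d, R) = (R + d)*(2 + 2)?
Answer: 3/74 ≈ 0.040541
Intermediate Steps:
W(d, R) = 4*R + 4*d (W(d, R) = (R + d)*4 = 4*R + 4*d)
b(g, v) = 26/3 (b(g, v) = 78*(1/9) = 26/3)
M(m, x) = 16 (M(m, x) = (4*2 + 4*10) - 32 = (8 + 40) - 32 = 48 - 32 = 16)
1/(b(188, 229) + M(-249, -56)) = 1/(26/3 + 16) = 1/(74/3) = 3/74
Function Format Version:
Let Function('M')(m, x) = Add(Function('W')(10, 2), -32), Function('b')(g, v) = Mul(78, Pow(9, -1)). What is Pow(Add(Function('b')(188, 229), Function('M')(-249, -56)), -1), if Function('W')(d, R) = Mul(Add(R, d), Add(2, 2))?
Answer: Rational(3, 74) ≈ 0.040541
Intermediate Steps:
Function('W')(d, R) = Add(Mul(4, R), Mul(4, d)) (Function('W')(d, R) = Mul(Add(R, d), 4) = Add(Mul(4, R), Mul(4, d)))
Function('b')(g, v) = Rational(26, 3) (Function('b')(g, v) = Mul(78, Rational(1, 9)) = Rational(26, 3))
Function('M')(m, x) = 16 (Function('M')(m, x) = Add(Add(Mul(4, 2), Mul(4, 10)), -32) = Add(Add(8, 40), -32) = Add(48, -32) = 16)
Pow(Add(Function('b')(188, 229), Function('M')(-249, -56)), -1) = Pow(Add(Rational(26, 3), 16), -1) = Pow(Rational(74, 3), -1) = Rational(3, 74)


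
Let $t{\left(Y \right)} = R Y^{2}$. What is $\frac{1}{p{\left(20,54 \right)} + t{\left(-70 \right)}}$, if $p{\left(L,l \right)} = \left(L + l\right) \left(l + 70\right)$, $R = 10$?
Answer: $\frac{1}{58176} \approx 1.7189 \cdot 10^{-5}$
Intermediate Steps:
$p{\left(L,l \right)} = \left(70 + l\right) \left(L + l\right)$ ($p{\left(L,l \right)} = \left(L + l\right) \left(70 + l\right) = \left(70 + l\right) \left(L + l\right)$)
$t{\left(Y \right)} = 10 Y^{2}$
$\frac{1}{p{\left(20,54 \right)} + t{\left(-70 \right)}} = \frac{1}{\left(54^{2} + 70 \cdot 20 + 70 \cdot 54 + 20 \cdot 54\right) + 10 \left(-70\right)^{2}} = \frac{1}{\left(2916 + 1400 + 3780 + 1080\right) + 10 \cdot 4900} = \frac{1}{9176 + 49000} = \frac{1}{58176}$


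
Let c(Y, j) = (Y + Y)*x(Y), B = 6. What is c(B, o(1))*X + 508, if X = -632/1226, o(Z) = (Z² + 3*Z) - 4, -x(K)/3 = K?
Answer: 379660/613 ≈ 619.35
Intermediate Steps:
x(K) = -3*K
o(Z) = -4 + Z² + 3*Z
c(Y, j) = -6*Y² (c(Y, j) = (Y + Y)*(-3*Y) = (2*Y)*(-3*Y) = -6*Y²)
X = -316/613 (X = -632*1/1226 = -316/613 ≈ -0.51550)
c(B, o(1))*X + 508 = -6*6²*(-316/613) + 508 = -6*36*(-316/613) + 508 = -216*(-316/613) + 508 = 68256/613 + 508 = 379660/613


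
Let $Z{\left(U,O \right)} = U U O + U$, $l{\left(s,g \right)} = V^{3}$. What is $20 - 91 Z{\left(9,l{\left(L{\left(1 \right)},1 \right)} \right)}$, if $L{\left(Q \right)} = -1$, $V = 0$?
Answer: $-799$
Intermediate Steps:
$l{\left(s,g \right)} = 0$ ($l{\left(s,g \right)} = 0^{3} = 0$)
$Z{\left(U,O \right)} = U + O U^{2}$ ($Z{\left(U,O \right)} = U^{2} O + U = O U^{2} + U = U + O U^{2}$)
$20 - 91 Z{\left(9,l{\left(L{\left(1 \right)},1 \right)} \right)} = 20 - 91 \cdot 9 \left(1 + 0 \cdot 9\right) = 20 - 91 \cdot 9 \left(1 + 0\right) = 20 - 91 \cdot 9 \cdot 1 = 20 - 819 = -799$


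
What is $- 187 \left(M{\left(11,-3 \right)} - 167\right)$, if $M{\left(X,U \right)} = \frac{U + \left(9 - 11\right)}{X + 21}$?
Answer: $\frac{1000263}{32} \approx 31258.0$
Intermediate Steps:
$M{\left(X,U \right)} = \frac{-2 + U}{21 + X}$ ($M{\left(X,U \right)} = \frac{U + \left(9 - 11\right)}{21 + X} = \frac{U - 2}{21 + X} = \frac{-2 + U}{21 + X}$)
$- 187 \left(M{\left(11,-3 \right)} - 167\right) = - 187 \left(\frac{-2 - 3}{21 + 11} - 167\right) = - 187 \left(\frac{1}{32} \left(-5\right) - 167\right) = - 187 \left(- \frac{5}{32} - 167\right) = \left(-187\right) \left(- \frac{5349}{32}\right) = \frac{1000263}{32}$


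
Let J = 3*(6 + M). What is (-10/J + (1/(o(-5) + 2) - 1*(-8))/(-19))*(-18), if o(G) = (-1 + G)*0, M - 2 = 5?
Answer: 3129/247 ≈ 12.668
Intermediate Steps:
M = 7 (M = 2 + 5 = 7)
o(G) = 0
J = 39 (J = 3*(6 + 7) = 3*13 = 39)
(-10/J + (1/(o(-5) + 2) - 1*(-8))/(-19))*(-18) = (-10/39 + (1/(0 + 2) - 1*(-8))/(-19))*(-18) = (-10*1/39 + (1/2 + 8)*(-1/19))*(-18) = (-10/39 + (1/2 + 8)*(-1/19))*(-18) = (-10/39 + (17/2)*(-1/19))*(-18) = (-10/39 - 17/38)*(-18) = -1043/1482*(-18) = 3129/247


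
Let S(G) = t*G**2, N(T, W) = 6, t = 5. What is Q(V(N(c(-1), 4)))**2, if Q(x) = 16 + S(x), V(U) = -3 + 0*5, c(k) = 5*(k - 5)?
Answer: 3721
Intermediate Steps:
c(k) = -25 + 5*k (c(k) = 5*(-5 + k) = -25 + 5*k)
S(G) = 5*G**2
V(U) = -3 (V(U) = -3 + 0 = -3)
Q(x) = 16 + 5*x**2
Q(V(N(c(-1), 4)))**2 = (16 + 5*(-3)**2)**2 = (16 + 5*9)**2 = (16 + 45)**2 = 61**2 = 3721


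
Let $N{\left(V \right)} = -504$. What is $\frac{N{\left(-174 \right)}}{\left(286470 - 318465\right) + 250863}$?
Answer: $- \frac{42}{18239} \approx -0.0023028$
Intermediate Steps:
$\frac{N{\left(-174 \right)}}{\left(286470 - 318465\right) + 250863} = - \frac{504}{\left(286470 - 318465\right) + 250863} = - \frac{504}{-31995 + 250863} = - \frac{504}{218868} = \left(-504\right) \frac{1}{218868} = - \frac{42}{18239}$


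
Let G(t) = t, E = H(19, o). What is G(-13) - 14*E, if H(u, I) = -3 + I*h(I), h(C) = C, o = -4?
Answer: -195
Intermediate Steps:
H(u, I) = -3 + I² (H(u, I) = -3 + I*I = -3 + I²)
E = 13 (E = -3 + (-4)² = -3 + 16 = 13)
G(-13) - 14*E = -13 - 14*13 = -13 - 182 = -195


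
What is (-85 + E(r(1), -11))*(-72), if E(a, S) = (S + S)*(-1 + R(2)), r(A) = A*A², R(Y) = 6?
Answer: 14040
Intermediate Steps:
r(A) = A³
E(a, S) = 10*S (E(a, S) = (S + S)*(-1 + 6) = (2*S)*5 = 10*S)
(-85 + E(r(1), -11))*(-72) = (-85 + 10*(-11))*(-72) = (-85 - 110)*(-72) = -195*(-72) = 14040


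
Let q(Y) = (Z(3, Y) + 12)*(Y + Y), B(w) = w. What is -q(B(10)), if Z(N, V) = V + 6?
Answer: -560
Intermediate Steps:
Z(N, V) = 6 + V
q(Y) = 2*Y*(18 + Y) (q(Y) = ((6 + Y) + 12)*(Y + Y) = (18 + Y)*(2*Y) = 2*Y*(18 + Y))
-q(B(10)) = -2*10*(18 + 10) = -2*10*28 = -1*560 = -560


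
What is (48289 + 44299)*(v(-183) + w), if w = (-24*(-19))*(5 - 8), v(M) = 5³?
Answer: -115086884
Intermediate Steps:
v(M) = 125
w = -1368 (w = 456*(-3) = -1368)
(48289 + 44299)*(v(-183) + w) = (48289 + 44299)*(125 - 1368) = 92588*(-1243) = -115086884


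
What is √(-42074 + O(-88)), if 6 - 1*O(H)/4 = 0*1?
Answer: 145*I*√2 ≈ 205.06*I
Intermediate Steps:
O(H) = 24 (O(H) = 24 - 0 = 24 - 4*0 = 24 + 0 = 24)
√(-42074 + O(-88)) = √(-42074 + 24) = √(-42050) = 145*I*√2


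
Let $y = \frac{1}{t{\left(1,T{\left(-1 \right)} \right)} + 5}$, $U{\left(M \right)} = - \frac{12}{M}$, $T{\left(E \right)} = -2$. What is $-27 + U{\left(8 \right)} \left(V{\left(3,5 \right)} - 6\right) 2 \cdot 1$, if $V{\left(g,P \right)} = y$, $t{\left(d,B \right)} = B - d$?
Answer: $- \frac{21}{2} \approx -10.5$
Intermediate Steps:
$y = \frac{1}{2}$ ($y = \frac{1}{\left(-2 - 1\right) + 5} = \frac{1}{-3 + 5} = \frac{1}{2} \approx 0.5$)
$V{\left(g,P \right)} = \frac{1}{2}$
$-27 + U{\left(8 \right)} \left(V{\left(3,5 \right)} - 6\right) 2 \cdot 1 = -27 + - \frac{12}{8} \left(\frac{1}{2} - 6\right) 2 \cdot 1 = -27 + \left(-12\right) \frac{1}{8} \left(\left(- \frac{11}{2}\right) 2\right) = -27 - - \frac{33}{2} = -27 + \frac{33}{2} = - \frac{21}{2}$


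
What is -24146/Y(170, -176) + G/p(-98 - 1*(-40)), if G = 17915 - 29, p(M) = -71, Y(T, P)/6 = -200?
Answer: -9874417/42600 ≈ -231.79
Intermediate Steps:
Y(T, P) = -1200 (Y(T, P) = 6*(-200) = -1200)
G = 17886
-24146/Y(170, -176) + G/p(-98 - 1*(-40)) = -24146/(-1200) + 17886/(-71) = -24146*(-1/1200) + 17886*(-1/71) = 12073/600 - 17886/71 = -9874417/42600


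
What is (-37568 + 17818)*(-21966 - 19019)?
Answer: 809453750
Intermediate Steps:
(-37568 + 17818)*(-21966 - 19019) = -19750*(-40985) = 809453750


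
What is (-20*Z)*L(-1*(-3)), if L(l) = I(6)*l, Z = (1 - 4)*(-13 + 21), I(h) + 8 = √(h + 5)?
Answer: -11520 + 1440*√11 ≈ -6744.1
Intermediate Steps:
I(h) = -8 + √(5 + h) (I(h) = -8 + √(h + 5) = -8 + √(5 + h))
Z = -24 (Z = -3*8 = -24)
L(l) = l*(-8 + √11) (L(l) = (-8 + √(5 + 6))*l = (-8 + √11)*l = l*(-8 + √11))
(-20*Z)*L(-1*(-3)) = (-20*(-24))*((-1*(-3))*(-8 + √11)) = 480*(3*(-8 + √11)) = 480*(-24 + 3*√11) = -11520 + 1440*√11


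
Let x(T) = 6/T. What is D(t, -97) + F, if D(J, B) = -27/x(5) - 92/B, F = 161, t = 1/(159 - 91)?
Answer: 27053/194 ≈ 139.45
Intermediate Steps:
t = 1/68 ≈ 0.014706
D(J, B) = -45/2 - 92/B (D(J, B) = -27/(6/5) - 92/B = -27/(6*(⅕)) - 92/B = -27/6/5 - 92/B = -27*⅚ - 92/B = -45/2 - 92/B)
D(t, -97) + F = (-45/2 - 92/(-97)) + 161 = (-45/2 - 92*(-1/97)) + 161 = (-45/2 + 92/97) + 161 = -4181/194 + 161 = 27053/194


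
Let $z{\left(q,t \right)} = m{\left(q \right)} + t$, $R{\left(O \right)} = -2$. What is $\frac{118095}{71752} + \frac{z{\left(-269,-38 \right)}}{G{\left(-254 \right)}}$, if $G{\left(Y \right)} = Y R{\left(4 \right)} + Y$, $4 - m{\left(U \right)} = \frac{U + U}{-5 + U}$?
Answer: $\frac{1877973853}{1248413048} \approx 1.5043$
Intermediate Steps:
$m{\left(U \right)} = 4 - \frac{2 U}{-5 + U}$ ($m{\left(U \right)} = 4 - \frac{U + U}{-5 + U} = 4 - \frac{2 U}{-5 + U}$)
$z{\left(q,t \right)} = t + \frac{2 \left(-10 + q\right)}{-5 + q}$ ($z{\left(q,t \right)} = \frac{2 \left(-10 + q\right)}{-5 + q} + t = t + \frac{2 \left(-10 + q\right)}{-5 + q}$)
$G{\left(Y \right)} = - Y$ ($G{\left(Y \right)} = Y \left(-2\right) + Y = - 2 Y + Y = - Y$)
$\frac{118095}{71752} + \frac{z{\left(-269,-38 \right)}}{G{\left(-254 \right)}} = \frac{118095}{71752} + \frac{\frac{1}{-5 - 269} \left(-20 + 2 \left(-269\right) - 38 \left(-5 - 269\right)\right)}{\left(-1\right) \left(-254\right)} = 118095 \cdot \frac{1}{71752} + \frac{\frac{1}{-274} \left(-20 - 538 - -10412\right)}{254} = \frac{118095}{71752} + - \frac{-20 - 538 + 10412}{274} \cdot \frac{1}{254} = \frac{118095}{71752} + \left(- \frac{1}{274}\right) 9854 \cdot \frac{1}{254} = \frac{118095}{71752} - \frac{4927}{34798} = \frac{1877973853}{1248413048}$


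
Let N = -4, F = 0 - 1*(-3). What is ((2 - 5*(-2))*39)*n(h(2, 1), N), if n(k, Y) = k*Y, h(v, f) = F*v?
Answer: -11232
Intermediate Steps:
F = 3 (F = 0 + 3 = 3)
h(v, f) = 3*v
n(k, Y) = Y*k
((2 - 5*(-2))*39)*n(h(2, 1), N) = ((2 - 5*(-2))*39)*(-12*2) = ((2 + 10)*39)*(-4*6) = (12*39)*(-24) = 468*(-24) = -11232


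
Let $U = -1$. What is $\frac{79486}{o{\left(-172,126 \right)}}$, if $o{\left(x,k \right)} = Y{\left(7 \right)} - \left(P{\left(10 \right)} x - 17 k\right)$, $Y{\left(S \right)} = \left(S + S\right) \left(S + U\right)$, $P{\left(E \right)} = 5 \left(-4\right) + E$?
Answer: $\frac{3613}{23} \approx 157.09$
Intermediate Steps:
$P{\left(E \right)} = -20 + E$
$Y{\left(S \right)} = 2 S \left(-1 + S\right)$ ($Y{\left(S \right)} = \left(S + S\right) \left(S - 1\right) = 2 S \left(-1 + S\right)$)
$o{\left(x,k \right)} = 84 + 10 x + 17 k$ ($o{\left(x,k \right)} = 2 \cdot 7 \left(-1 + 7\right) - \left(\left(-20 + 10\right) x - 17 k\right) = 2 \cdot 7 \cdot 6 - \left(- 10 x - 17 k\right) = 84 - \left(- 17 k - 10 x\right) = 84 + \left(10 x + 17 k\right) = 84 + 10 x + 17 k$)
$\frac{79486}{o{\left(-172,126 \right)}} = \frac{79486}{84 + 10 \left(-172\right) + 17 \cdot 126} = \frac{79486}{84 - 1720 + 2142} = \frac{79486}{506} = 79486 \cdot \frac{1}{506} = \frac{3613}{23}$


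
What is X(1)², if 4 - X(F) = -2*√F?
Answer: 36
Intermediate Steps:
X(F) = 4 + 2*√F (X(F) = 4 - (-2)*√F = 4 + 2*√F)
X(1)² = (4 + 2*√1)² = (4 + 2*1)² = (4 + 2)² = 6² = 36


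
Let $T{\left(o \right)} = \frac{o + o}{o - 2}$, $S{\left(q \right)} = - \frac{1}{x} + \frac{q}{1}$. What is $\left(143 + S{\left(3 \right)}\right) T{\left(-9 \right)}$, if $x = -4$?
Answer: $\frac{5265}{22} \approx 239.32$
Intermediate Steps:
$S{\left(q \right)} = \frac{1}{4} + q$ ($S{\left(q \right)} = - \frac{1}{-4} + \frac{q}{1} = \left(-1\right) \left(- \frac{1}{4}\right) + q 1 = \frac{1}{4} + q$)
$T{\left(o \right)} = \frac{2 o}{-2 + o}$
$\left(143 + S{\left(3 \right)}\right) T{\left(-9 \right)} = \left(143 + \left(\frac{1}{4} + 3\right)\right) 2 \left(-9\right) \frac{1}{-2 - 9} = \left(143 + \frac{13}{4}\right) 2 \left(-9\right) \frac{1}{-11} = \frac{585 \cdot 2 \left(-9\right) \left(- \frac{1}{11}\right)}{4} = \frac{585}{4} \cdot \frac{18}{11} = \frac{5265}{22}$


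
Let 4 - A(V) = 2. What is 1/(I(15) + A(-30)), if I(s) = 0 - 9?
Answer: -⅐ ≈ -0.14286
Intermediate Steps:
I(s) = -9
A(V) = 2 (A(V) = 4 - 1*2 = 4 - 2 = 2)
1/(I(15) + A(-30)) = 1/(-9 + 2) = 1/(-7) = -⅐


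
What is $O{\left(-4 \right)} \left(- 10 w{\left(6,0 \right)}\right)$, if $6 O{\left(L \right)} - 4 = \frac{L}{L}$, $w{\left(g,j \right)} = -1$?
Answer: $\frac{25}{3} \approx 8.3333$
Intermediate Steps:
$O{\left(L \right)} = \frac{5}{6}$ ($O{\left(L \right)} = \frac{2}{3} + \frac{L \frac{1}{L}}{6} = \frac{2}{3} + \frac{1}{6} \cdot 1 = \frac{2}{3} + \frac{1}{6} = \frac{5}{6}$)
$O{\left(-4 \right)} \left(- 10 w{\left(6,0 \right)}\right) = \frac{5 \left(\left(-10\right) \left(-1\right)\right)}{6} = \frac{5}{6} \cdot 10 = \frac{25}{3}$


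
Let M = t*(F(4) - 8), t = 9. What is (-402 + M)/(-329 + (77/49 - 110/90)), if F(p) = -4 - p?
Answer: 34398/20705 ≈ 1.6613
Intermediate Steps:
M = -144 (M = 9*((-4 - 1*4) - 8) = 9*((-4 - 4) - 8) = 9*(-8 - 8) = 9*(-16) = -144)
(-402 + M)/(-329 + (77/49 - 110/90)) = (-402 - 144)/(-329 + (77/49 - 110/90)) = -546/(-329 + (77*(1/49) - 110*1/90)) = -546/(-329 + (11/7 - 11/9)) = -546/(-329 + 22/63) = -546/(-20705/63) = -546*(-63/20705) = 34398/20705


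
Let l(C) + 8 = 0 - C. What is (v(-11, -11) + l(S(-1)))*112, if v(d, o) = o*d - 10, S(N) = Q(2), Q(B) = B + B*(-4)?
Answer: 12208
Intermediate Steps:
Q(B) = -3*B (Q(B) = B - 4*B = -3*B)
S(N) = -6 (S(N) = -3*2 = -6)
v(d, o) = -10 + d*o (v(d, o) = d*o - 10 = -10 + d*o)
l(C) = -8 - C (l(C) = -8 + (0 - C) = -8 - C)
(v(-11, -11) + l(S(-1)))*112 = ((-10 - 11*(-11)) + (-8 - 1*(-6)))*112 = ((-10 + 121) + (-8 + 6))*112 = (111 - 2)*112 = 109*112 = 12208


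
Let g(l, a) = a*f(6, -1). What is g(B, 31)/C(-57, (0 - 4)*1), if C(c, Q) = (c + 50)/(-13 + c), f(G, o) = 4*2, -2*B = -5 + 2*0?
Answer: 2480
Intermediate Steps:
B = 5/2 (B = -(-5 + 2*0)/2 = -(-5 + 0)/2 = -½*(-5) = 5/2 ≈ 2.5000)
f(G, o) = 8
C(c, Q) = (50 + c)/(-13 + c)
g(l, a) = 8*a (g(l, a) = a*8 = 8*a)
g(B, 31)/C(-57, (0 - 4)*1) = (8*31)/(((50 - 57)/(-13 - 57))) = 248/((-7/(-70))) = 248/((-1/70*(-7))) = 248/(⅒) = 248*10 = 2480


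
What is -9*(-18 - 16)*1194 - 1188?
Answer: 364176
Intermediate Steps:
-9*(-18 - 16)*1194 - 1188 = -9*(-34)*1194 - 1188 = 306*1194 - 1188 = 365364 - 1188 = 364176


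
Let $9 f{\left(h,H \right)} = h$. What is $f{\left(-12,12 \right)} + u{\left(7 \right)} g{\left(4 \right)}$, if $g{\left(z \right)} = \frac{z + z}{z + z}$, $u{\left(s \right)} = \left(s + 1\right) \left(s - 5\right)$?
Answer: $\frac{44}{3} \approx 14.667$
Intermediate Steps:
$f{\left(h,H \right)} = \frac{h}{9}$
$u{\left(s \right)} = \left(1 + s\right) \left(-5 + s\right)$
$g{\left(z \right)} = 1$ ($g{\left(z \right)} = \frac{2 z}{2 z} = 2 z \frac{1}{2 z} = 1$)
$f{\left(-12,12 \right)} + u{\left(7 \right)} g{\left(4 \right)} = \frac{1}{9} \left(-12\right) + \left(-5 + 7^{2} - 28\right) 1 = - \frac{4}{3} + \left(-5 + 49 - 28\right) 1 = - \frac{4}{3} + 16 \cdot 1 = - \frac{4}{3} + 16 = \frac{44}{3}$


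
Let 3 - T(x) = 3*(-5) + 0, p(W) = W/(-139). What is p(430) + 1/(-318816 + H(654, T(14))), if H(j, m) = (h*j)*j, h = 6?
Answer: -966416261/312399720 ≈ -3.0935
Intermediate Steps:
p(W) = -W/139 (p(W) = W*(-1/139) = -W/139)
T(x) = 18 (T(x) = 3 - (3*(-5) + 0) = 3 - (-15 + 0) = 3 - 1*(-15) = 3 + 15 = 18)
H(j, m) = 6*j² (H(j, m) = (6*j)*j = 6*j²)
p(430) + 1/(-318816 + H(654, T(14))) = -1/139*430 + 1/(-318816 + 6*654²) = -430/139 + 1/(-318816 + 6*427716) = -430/139 + 1/(-318816 + 2566296) = -430/139 + 1/2247480 = -966416261/312399720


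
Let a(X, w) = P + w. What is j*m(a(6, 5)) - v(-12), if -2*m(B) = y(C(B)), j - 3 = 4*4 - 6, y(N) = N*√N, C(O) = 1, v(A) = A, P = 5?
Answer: 11/2 ≈ 5.5000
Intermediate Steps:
y(N) = N^(3/2)
a(X, w) = 5 + w
j = 13 (j = 3 + (4*4 - 6) = 3 + (16 - 6) = 3 + 10 = 13)
m(B) = -½ (m(B) = -1^(3/2)/2 = -½*1 = -½)
j*m(a(6, 5)) - v(-12) = 13*(-½) - 1*(-12) = -13/2 + 12 = 11/2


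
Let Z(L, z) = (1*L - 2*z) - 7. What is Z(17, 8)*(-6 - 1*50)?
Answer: 336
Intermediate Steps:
Z(L, z) = -7 + L - 2*z (Z(L, z) = (L - 2*z) - 7 = -7 + L - 2*z)
Z(17, 8)*(-6 - 1*50) = (-7 + 17 - 2*8)*(-6 - 1*50) = (-7 + 17 - 16)*(-6 - 50) = -6*(-56) = 336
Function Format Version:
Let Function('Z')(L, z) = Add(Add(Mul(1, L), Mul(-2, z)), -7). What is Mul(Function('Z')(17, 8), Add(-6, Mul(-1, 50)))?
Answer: 336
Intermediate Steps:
Function('Z')(L, z) = Add(-7, L, Mul(-2, z)) (Function('Z')(L, z) = Add(Add(L, Mul(-2, z)), -7) = Add(-7, L, Mul(-2, z)))
Mul(Function('Z')(17, 8), Add(-6, Mul(-1, 50))) = Mul(Add(-7, 17, Mul(-2, 8)), Add(-6, Mul(-1, 50))) = Mul(Add(-7, 17, -16), Add(-6, -50)) = Mul(-6, -56) = 336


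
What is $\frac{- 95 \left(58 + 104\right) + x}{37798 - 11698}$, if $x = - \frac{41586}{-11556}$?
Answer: $- \frac{29634209}{50268600} \approx -0.58952$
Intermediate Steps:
$x = \frac{6931}{1926}$ ($x = \left(-41586\right) \left(- \frac{1}{11556}\right) = \frac{6931}{1926} \approx 3.5986$)
$\frac{- 95 \left(58 + 104\right) + x}{37798 - 11698} = \frac{- 95 \left(58 + 104\right) + \frac{6931}{1926}}{37798 - 11698} = \frac{\left(-95\right) 162 + \frac{6931}{1926}}{26100} = \left(-15390 + \frac{6931}{1926}\right) \frac{1}{26100} = \left(- \frac{29634209}{1926}\right) \frac{1}{26100} = - \frac{29634209}{50268600}$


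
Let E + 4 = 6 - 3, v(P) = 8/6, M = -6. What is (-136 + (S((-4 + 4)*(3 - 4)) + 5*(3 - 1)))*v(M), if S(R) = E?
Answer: -508/3 ≈ -169.33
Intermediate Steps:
v(P) = 4/3 (v(P) = 8*(⅙) = 4/3)
E = -1 (E = -4 + (6 - 3) = -4 + 3 = -1)
S(R) = -1
(-136 + (S((-4 + 4)*(3 - 4)) + 5*(3 - 1)))*v(M) = (-136 + (-1 + 5*(3 - 1)))*(4/3) = (-136 + (-1 + 5*2))*(4/3) = (-136 + (-1 + 10))*(4/3) = (-136 + 9)*(4/3) = -127*4/3 = -508/3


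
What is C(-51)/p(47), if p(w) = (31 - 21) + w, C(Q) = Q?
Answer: -17/19 ≈ -0.89474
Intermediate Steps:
p(w) = 10 + w
C(-51)/p(47) = -51/(10 + 47) = -51/57 = -51*1/57 = -17/19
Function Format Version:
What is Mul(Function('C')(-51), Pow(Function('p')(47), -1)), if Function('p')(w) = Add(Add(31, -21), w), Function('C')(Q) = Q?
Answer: Rational(-17, 19) ≈ -0.89474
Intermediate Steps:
Function('p')(w) = Add(10, w)
Mul(Function('C')(-51), Pow(Function('p')(47), -1)) = Mul(-51, Pow(Add(10, 47), -1)) = Mul(-51, Pow(57, -1)) = Mul(-51, Rational(1, 57)) = Rational(-17, 19)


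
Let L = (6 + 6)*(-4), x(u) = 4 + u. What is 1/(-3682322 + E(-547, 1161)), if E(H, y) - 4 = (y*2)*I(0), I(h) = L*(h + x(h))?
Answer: -1/4128142 ≈ -2.4224e-7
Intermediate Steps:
L = -48 (L = 12*(-4) = -48)
I(h) = -192 - 96*h (I(h) = -48*(h + (4 + h)) = -48*(4 + 2*h) = -192 - 96*h)
E(H, y) = 4 - 384*y (E(H, y) = 4 + (y*2)*(-192 - 96*0) = 4 + (2*y)*(-192 + 0) = 4 + (2*y)*(-192) = 4 - 384*y)
1/(-3682322 + E(-547, 1161)) = 1/(-3682322 + (4 - 384*1161)) = 1/(-3682322 + (4 - 445824)) = 1/(-3682322 - 445820) = 1/(-4128142) = -1/4128142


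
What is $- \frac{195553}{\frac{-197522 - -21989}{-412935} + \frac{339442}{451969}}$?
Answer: $- \frac{12165601069946765}{73167652249} \approx -1.6627 \cdot 10^{5}$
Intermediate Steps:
$- \frac{195553}{\frac{-197522 - -21989}{-412935} + \frac{339442}{451969}} = - \frac{195553}{\left(-197522 + 21989\right) \left(- \frac{1}{412935}\right) + 339442 \cdot \frac{1}{451969}} = - \frac{195553}{\left(-175533\right) \left(- \frac{1}{412935}\right) + \frac{339442}{451969}} = - \frac{195553}{\frac{58511}{137645} + \frac{339442}{451969}} = - \frac{195553}{\frac{73167652249}{62211273005}} = \left(-195553\right) \frac{62211273005}{73167652249} = - \frac{12165601069946765}{73167652249}$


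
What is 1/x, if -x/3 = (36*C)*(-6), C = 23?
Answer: 1/14904 ≈ 6.7096e-5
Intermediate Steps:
x = 14904 (x = -3*36*23*(-6) = -2484*(-6) = -3*(-4968) = 14904)
1/x = 1/14904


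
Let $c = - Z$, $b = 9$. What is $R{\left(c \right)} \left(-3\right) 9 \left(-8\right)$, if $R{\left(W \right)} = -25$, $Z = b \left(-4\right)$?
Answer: $-5400$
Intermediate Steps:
$Z = -36$ ($Z = 9 \left(-4\right) = -36$)
$c = 36$ ($c = \left(-1\right) \left(-36\right) = 36$)
$R{\left(c \right)} \left(-3\right) 9 \left(-8\right) = - 25 \left(-3\right) 9 \left(-8\right) = - 25 \left(\left(-27\right) \left(-8\right)\right) = \left(-25\right) 216 = -5400$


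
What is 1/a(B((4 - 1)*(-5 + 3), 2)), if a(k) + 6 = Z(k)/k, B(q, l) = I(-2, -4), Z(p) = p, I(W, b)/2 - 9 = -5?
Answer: -1/5 ≈ -0.20000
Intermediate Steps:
I(W, b) = 8 (I(W, b) = 18 + 2*(-5) = 18 - 10 = 8)
B(q, l) = 8
a(k) = -5 (a(k) = -6 + k/k = -6 + 1 = -5)
1/a(B((4 - 1)*(-5 + 3), 2)) = 1/(-5) = -1/5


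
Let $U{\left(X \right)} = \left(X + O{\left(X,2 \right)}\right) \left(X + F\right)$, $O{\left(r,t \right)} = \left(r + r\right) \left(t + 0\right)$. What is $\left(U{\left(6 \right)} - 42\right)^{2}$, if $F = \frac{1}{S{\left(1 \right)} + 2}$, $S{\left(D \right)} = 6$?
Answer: $\frac{321489}{16} \approx 20093.0$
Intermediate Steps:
$O{\left(r,t \right)} = 2 r t$
$F = \frac{1}{8}$ ($F = \frac{1}{6 + 2} = \frac{1}{8} \approx 0.125$)
$U{\left(X \right)} = 5 X \left(\frac{1}{8} + X\right)$ ($U{\left(X \right)} = \left(X + 2 X 2\right) \left(X + \frac{1}{8}\right) = \left(X + 4 X\right) \left(\frac{1}{8} + X\right) = 5 X \left(\frac{1}{8} + X\right)$)
$\left(U{\left(6 \right)} - 42\right)^{2} = \left(\frac{5}{8} \cdot 6 \left(1 + 8 \cdot 6\right) - 42\right)^{2} = \left(\frac{5}{8} \cdot 6 \left(1 + 48\right) - 42\right)^{2} = \left(\frac{5}{8} \cdot 6 \cdot 49 - 42\right)^{2} = \left(\frac{735}{4} - 42\right)^{2} = \left(\frac{567}{4}\right)^{2} = \frac{321489}{16}$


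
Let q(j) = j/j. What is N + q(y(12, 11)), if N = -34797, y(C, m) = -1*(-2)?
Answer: -34796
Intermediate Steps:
y(C, m) = 2
q(j) = 1
N + q(y(12, 11)) = -34797 + 1 = -34796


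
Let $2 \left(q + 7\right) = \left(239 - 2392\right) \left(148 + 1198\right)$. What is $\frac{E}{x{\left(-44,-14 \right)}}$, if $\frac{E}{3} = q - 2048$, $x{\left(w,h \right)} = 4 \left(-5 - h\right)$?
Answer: $- \frac{362756}{3} \approx -1.2092 \cdot 10^{5}$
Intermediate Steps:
$q = -1448976$ ($q = -7 + \frac{\left(239 - 2392\right) \left(148 + 1198\right)}{2} = -7 + \frac{\left(-2153\right) 1346}{2} = -7 + \frac{1}{2} \left(-2897938\right) = -7 - 1448969 = -1448976$)
$x{\left(w,h \right)} = -20 - 4 h$
$E = -4353072$ ($E = 3 \left(-1448976 - 2048\right) = 3 \left(-1451024\right) = -4353072$)
$\frac{E}{x{\left(-44,-14 \right)}} = - \frac{4353072}{-20 - -56} = - \frac{4353072}{-20 + 56} = - \frac{4353072}{36} = \left(-4353072\right) \frac{1}{36} = - \frac{362756}{3}$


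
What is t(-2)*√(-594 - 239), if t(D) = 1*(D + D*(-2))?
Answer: 14*I*√17 ≈ 57.724*I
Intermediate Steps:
t(D) = -D (t(D) = 1*(D - 2*D) = 1*(-D) = -D)
t(-2)*√(-594 - 239) = (-1*(-2))*√(-594 - 239) = 2*√(-833) = 2*(7*I*√17) = 14*I*√17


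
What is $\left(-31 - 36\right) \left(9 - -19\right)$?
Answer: $-1876$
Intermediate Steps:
$\left(-31 - 36\right) \left(9 - -19\right) = - 67 \left(9 + 19\right) = \left(-67\right) 28 = -1876$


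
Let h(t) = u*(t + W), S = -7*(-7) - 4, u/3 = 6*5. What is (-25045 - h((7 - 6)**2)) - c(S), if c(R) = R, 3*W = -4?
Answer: -25060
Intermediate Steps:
W = -4/3 (W = (1/3)*(-4) = -4/3 ≈ -1.3333)
u = 90 (u = 3*(6*5) = 3*30 = 90)
S = 45 (S = 49 - 4 = 45)
h(t) = -120 + 90*t (h(t) = 90*(t - 4/3) = 90*(-4/3 + t) = -120 + 90*t)
(-25045 - h((7 - 6)**2)) - c(S) = (-25045 - (-120 + 90*(7 - 6)**2)) - 1*45 = (-25045 - (-120 + 90*1**2)) - 45 = (-25045 - (-120 + 90*1)) - 45 = (-25045 - (-120 + 90)) - 45 = (-25045 - 1*(-30)) - 45 = (-25045 + 30) - 45 = -25015 - 45 = -25060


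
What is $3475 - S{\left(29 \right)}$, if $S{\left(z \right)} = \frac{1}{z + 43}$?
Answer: $\frac{250199}{72} \approx 3475.0$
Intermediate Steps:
$S{\left(z \right)} = \frac{1}{43 + z}$
$3475 - S{\left(29 \right)} = 3475 - \frac{1}{43 + 29} = 3475 - \frac{1}{72} = \frac{250199}{72}$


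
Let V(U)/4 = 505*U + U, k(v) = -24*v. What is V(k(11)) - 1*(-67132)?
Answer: -467204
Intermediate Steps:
V(U) = 2024*U (V(U) = 4*(505*U + U) = 4*(506*U) = 2024*U)
V(k(11)) - 1*(-67132) = 2024*(-24*11) - 1*(-67132) = 2024*(-264) + 67132 = -534336 + 67132 = -467204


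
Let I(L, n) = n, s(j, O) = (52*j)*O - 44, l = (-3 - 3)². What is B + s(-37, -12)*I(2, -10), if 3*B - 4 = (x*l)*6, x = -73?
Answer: -707084/3 ≈ -2.3569e+5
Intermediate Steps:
l = 36 (l = (-6)² = 36)
s(j, O) = -44 + 52*O*j (s(j, O) = 52*O*j - 44 = -44 + 52*O*j)
B = -15764/3 (B = 4/3 + (-73*36*6)/3 = 4/3 + (-2628*6)/3 = 4/3 + (⅓)*(-15768) = 4/3 - 5256 = -15764/3 ≈ -5254.7)
B + s(-37, -12)*I(2, -10) = -15764/3 + (-44 + 52*(-12)*(-37))*(-10) = -15764/3 + (-44 + 23088)*(-10) = -15764/3 + 23044*(-10) = -15764/3 - 230440 = -707084/3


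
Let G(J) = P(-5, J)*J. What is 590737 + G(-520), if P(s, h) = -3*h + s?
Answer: -217863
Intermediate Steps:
P(s, h) = s - 3*h
G(J) = J*(-5 - 3*J) (G(J) = (-5 - 3*J)*J = J*(-5 - 3*J))
590737 + G(-520) = 590737 - 1*(-520)*(5 + 3*(-520)) = 590737 - 1*(-520)*(5 - 1560) = 590737 - 1*(-520)*(-1555) = 590737 - 808600 = -217863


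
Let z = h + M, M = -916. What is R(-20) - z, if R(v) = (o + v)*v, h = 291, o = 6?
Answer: 905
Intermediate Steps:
z = -625 (z = 291 - 916 = -625)
R(v) = v*(6 + v) (R(v) = (6 + v)*v = v*(6 + v))
R(-20) - z = -20*(6 - 20) - 1*(-625) = -20*(-14) + 625 = 280 + 625 = 905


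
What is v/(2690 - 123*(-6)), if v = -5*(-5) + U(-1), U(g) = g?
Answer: 6/857 ≈ 0.0070012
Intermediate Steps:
v = 24 (v = -5*(-5) - 1 = 25 - 1 = 24)
v/(2690 - 123*(-6)) = 24/(2690 - 123*(-6)) = 24/(2690 + 738) = 24/3428 = (1/3428)*24 = 6/857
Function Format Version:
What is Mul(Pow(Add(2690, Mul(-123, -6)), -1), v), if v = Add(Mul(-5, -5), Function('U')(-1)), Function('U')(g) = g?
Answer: Rational(6, 857) ≈ 0.0070012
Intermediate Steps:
v = 24 (v = Add(Mul(-5, -5), -1) = Add(25, -1) = 24)
Mul(Pow(Add(2690, Mul(-123, -6)), -1), v) = Mul(Pow(Add(2690, Mul(-123, -6)), -1), 24) = Mul(Pow(Add(2690, 738), -1), 24) = Mul(Pow(3428, -1), 24) = Mul(Rational(1, 3428), 24) = Rational(6, 857)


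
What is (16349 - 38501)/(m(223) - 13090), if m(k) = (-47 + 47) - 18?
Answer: 5538/3277 ≈ 1.6900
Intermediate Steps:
m(k) = -18 (m(k) = 0 - 18 = -18)
(16349 - 38501)/(m(223) - 13090) = (16349 - 38501)/(-18 - 13090) = -22152/(-13108) = -22152*(-1/13108) = 5538/3277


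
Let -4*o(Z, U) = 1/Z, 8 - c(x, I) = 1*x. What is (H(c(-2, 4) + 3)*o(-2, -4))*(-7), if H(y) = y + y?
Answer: -91/4 ≈ -22.750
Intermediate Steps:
c(x, I) = 8 - x
o(Z, U) = -1/(4*Z)
H(y) = 2*y
(H(c(-2, 4) + 3)*o(-2, -4))*(-7) = ((2*((8 - 1*(-2)) + 3))*(-¼/(-2)))*(-7) = ((2*((8 + 2) + 3))*(-¼*(-½)))*(-7) = ((2*(10 + 3))*(⅛))*(-7) = ((2*13)*(⅛))*(-7) = (26*(⅛))*(-7) = (13/4)*(-7) = -91/4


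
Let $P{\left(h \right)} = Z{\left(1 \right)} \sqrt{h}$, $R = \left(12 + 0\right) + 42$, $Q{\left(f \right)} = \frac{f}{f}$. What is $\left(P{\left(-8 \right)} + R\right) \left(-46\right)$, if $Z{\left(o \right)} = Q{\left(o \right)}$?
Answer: $-2484 - 92 i \sqrt{2} \approx -2484.0 - 130.11 i$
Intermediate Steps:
$Q{\left(f \right)} = 1$
$Z{\left(o \right)} = 1$
$R = 54$ ($R = 12 + 42 = 54$)
$P{\left(h \right)} = \sqrt{h}$ ($P{\left(h \right)} = 1 \sqrt{h} = \sqrt{h}$)
$\left(P{\left(-8 \right)} + R\right) \left(-46\right) = \left(\sqrt{-8} + 54\right) \left(-46\right) = \left(2 i \sqrt{2} + 54\right) \left(-46\right) = \left(54 + 2 i \sqrt{2}\right) \left(-46\right) = -2484 - 92 i \sqrt{2}$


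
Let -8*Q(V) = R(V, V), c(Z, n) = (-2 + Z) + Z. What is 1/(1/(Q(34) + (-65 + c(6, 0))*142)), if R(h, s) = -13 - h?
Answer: -62433/8 ≈ -7804.1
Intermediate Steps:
c(Z, n) = -2 + 2*Z
Q(V) = 13/8 + V/8 (Q(V) = -(-13 - V)/8 = 13/8 + V/8)
1/(1/(Q(34) + (-65 + c(6, 0))*142)) = 1/(1/((13/8 + (1/8)*34) + (-65 + (-2 + 2*6))*142)) = 1/(1/((13/8 + 17/4) + (-65 + (-2 + 12))*142)) = 1/(1/(47/8 + (-65 + 10)*142)) = 1/(1/(47/8 - 55*142)) = 1/(1/(47/8 - 7810)) = 1/(1/(-62433/8)) = 1/(-8/62433) = -62433/8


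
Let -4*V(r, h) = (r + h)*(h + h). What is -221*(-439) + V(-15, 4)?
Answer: 97041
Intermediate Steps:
V(r, h) = -h*(h + r)/2 (V(r, h) = -(r + h)*(h + h)/4 = -(h + r)*2*h/4 = -h*(h + r)/2)
-221*(-439) + V(-15, 4) = -221*(-439) - ½*4*(4 - 15) = 97019 - ½*4*(-11) = 97019 + 22 = 97041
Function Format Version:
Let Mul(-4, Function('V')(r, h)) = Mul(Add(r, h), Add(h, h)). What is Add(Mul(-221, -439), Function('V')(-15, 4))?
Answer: 97041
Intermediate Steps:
Function('V')(r, h) = Mul(Rational(-1, 2), h, Add(h, r)) (Function('V')(r, h) = Mul(Rational(-1, 4), Mul(Add(r, h), Add(h, h))) = Mul(Rational(-1, 4), Mul(Add(h, r), Mul(2, h))) = Mul(Rational(-1, 4), Mul(2, h, Add(h, r))) = Mul(Rational(-1, 2), h, Add(h, r)))
Add(Mul(-221, -439), Function('V')(-15, 4)) = Add(Mul(-221, -439), Mul(Rational(-1, 2), 4, Add(4, -15))) = Add(97019, Mul(Rational(-1, 2), 4, -11)) = Add(97019, 22) = 97041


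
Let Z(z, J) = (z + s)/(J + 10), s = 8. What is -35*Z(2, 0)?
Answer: -35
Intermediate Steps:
Z(z, J) = (8 + z)/(10 + J) (Z(z, J) = (z + 8)/(J + 10) = (8 + z)/(10 + J))
-35*Z(2, 0) = -35*(8 + 2)/(10 + 0) = -35*10/10 = -7*10/2 = -35*1 = -35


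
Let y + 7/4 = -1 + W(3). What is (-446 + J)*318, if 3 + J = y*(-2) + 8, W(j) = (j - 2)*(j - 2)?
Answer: -139125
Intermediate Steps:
W(j) = (-2 + j)² (W(j) = (-2 + j)*(-2 + j) = (-2 + j)²)
y = -7/4 (y = -7/4 + (-1 + (-2 + 3)²) = -7/4 + (-1 + 1²) = -7/4 + (-1 + 1) = -7/4 + 0 = -7/4 ≈ -1.7500)
J = 17/2 (J = -3 + (-7/4*(-2) + 8) = -3 + (7/2 + 8) = -3 + 23/2 = 17/2 ≈ 8.5000)
(-446 + J)*318 = (-446 + 17/2)*318 = -875/2*318 = -139125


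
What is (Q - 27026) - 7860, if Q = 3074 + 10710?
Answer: -21102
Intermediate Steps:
Q = 13784
(Q - 27026) - 7860 = (13784 - 27026) - 7860 = -13242 - 7860 = -21102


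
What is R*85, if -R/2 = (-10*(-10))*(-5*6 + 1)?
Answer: 493000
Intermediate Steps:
R = 5800 (R = -2*(-10*(-10))*(-5*6 + 1) = -200*(-30 + 1) = -200*(-29) = -2*(-2900) = 5800)
R*85 = 5800*85 = 493000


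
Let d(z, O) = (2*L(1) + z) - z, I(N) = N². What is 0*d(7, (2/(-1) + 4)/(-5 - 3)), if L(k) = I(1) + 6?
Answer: 0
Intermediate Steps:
L(k) = 7 (L(k) = 1² + 6 = 1 + 6 = 7)
d(z, O) = 14 (d(z, O) = (2*7 + z) - z = (14 + z) - z = 14)
0*d(7, (2/(-1) + 4)/(-5 - 3)) = 0*14 = 0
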